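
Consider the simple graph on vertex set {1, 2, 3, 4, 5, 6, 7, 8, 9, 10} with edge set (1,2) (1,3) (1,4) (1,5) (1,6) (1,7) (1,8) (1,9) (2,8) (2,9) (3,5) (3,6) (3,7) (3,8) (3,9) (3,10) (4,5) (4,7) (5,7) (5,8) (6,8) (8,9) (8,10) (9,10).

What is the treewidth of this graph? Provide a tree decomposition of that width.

The largest bag has 4 vertices, giving width 3; this decomposition certifies tw(G) ≤ 3. Conversely, {1, 2, 8, 9} is a clique of size 4, and the vertices of any clique must share a bag in every tree decomposition; so some bag has ≥ 4 vertices and tw(G) ≥ 3. The upper and lower bounds meet at 3, so that is the treewidth.

Treewidth 3.
Bags: B1 = {1, 3, 8, 9}  B2 = {3, 8, 9, 10}  B3 = {1, 3, 5, 8}  B4 = {1, 3, 5, 7}  B5 = {1, 3, 6, 8}  B6 = {1, 4, 5, 7}  B7 = {1, 2, 8, 9}
Tree: B1–B2, B1–B3, B3–B4, B1–B5, B4–B6, B1–B7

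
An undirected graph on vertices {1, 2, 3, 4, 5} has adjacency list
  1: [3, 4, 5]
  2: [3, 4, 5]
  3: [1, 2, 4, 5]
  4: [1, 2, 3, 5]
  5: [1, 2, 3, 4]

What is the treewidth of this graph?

A width-3 tree decomposition is:
Bags: B1 = {2, 3, 4, 5}  B2 = {1, 3, 4, 5}
Tree: B1–B2
The largest bag has 4 vertices, giving width 3; this decomposition certifies tw(G) ≤ 3. Conversely, {1, 3, 4, 5} is a clique of size 4, and the vertices of any clique must share a bag in every tree decomposition; so some bag has ≥ 4 vertices and tw(G) ≥ 3. Hence tw(G) = 3 exactly.

3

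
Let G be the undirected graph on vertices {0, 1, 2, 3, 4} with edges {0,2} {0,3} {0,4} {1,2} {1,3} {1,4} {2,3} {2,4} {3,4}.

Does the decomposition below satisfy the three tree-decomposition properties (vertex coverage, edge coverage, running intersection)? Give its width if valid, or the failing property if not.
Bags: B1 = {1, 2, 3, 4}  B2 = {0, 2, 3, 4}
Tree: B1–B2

Yes; width 3.

Every vertex of G appears in some bag (union = {0, 1, 2, 3, 4}); every edge is covered by a bag; and for each vertex v the set of bags containing v is connected in the bag tree. The decomposition is therefore valid. The largest bag has 4 vertices, so the width is 3.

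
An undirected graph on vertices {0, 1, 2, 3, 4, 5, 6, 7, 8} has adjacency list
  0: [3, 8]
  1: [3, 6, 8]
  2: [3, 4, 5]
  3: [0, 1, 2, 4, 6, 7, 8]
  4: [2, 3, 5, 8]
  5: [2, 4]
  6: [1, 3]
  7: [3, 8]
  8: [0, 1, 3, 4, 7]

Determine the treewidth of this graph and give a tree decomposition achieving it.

Each bag holds 3 vertices, so the decomposition has width 2, which upper-bounds the treewidth. Conversely, {0, 3, 8} is a clique of size 3, and the vertices of any clique must share a bag in every tree decomposition; so some bag has ≥ 3 vertices and tw(G) ≥ 2. Therefore the treewidth is 2.

Treewidth 2.
One such decomposition:
Bags: B1 = {1, 3, 8}  B2 = {3, 4, 8}  B3 = {0, 3, 8}  B4 = {1, 3, 6}  B5 = {3, 7, 8}  B6 = {2, 3, 4}  B7 = {2, 4, 5}
Tree: B1–B2, B2–B3, B1–B4, B3–B5, B2–B6, B6–B7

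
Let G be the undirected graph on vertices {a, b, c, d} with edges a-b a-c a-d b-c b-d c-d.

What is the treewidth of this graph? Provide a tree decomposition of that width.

Treewidth 3.
One such decomposition:
Bags: B1 = {a, b, c, d}
Tree: (single bag)

With just one bag of size 4, the width is 4 − 1 = 3, so tw(G) ≤ 3. On the other hand G contains the 4-clique {a, b, c, d}. A clique must lie in a single bag of any decomposition, so no decomposition can have width below 3. Hence tw(G) = 3 exactly.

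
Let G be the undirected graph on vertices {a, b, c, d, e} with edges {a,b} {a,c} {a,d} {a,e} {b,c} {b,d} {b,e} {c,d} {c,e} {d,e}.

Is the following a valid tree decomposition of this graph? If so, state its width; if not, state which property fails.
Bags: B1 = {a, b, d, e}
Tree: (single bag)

No — vertex c appears in no bag.

A tree decomposition must satisfy three properties: every vertex lies in some bag; for every edge, both endpoints lie together in some bag; and for every vertex, the bags containing it form a connected subtree. Here vertex c appears in no bag, so the decomposition is invalid.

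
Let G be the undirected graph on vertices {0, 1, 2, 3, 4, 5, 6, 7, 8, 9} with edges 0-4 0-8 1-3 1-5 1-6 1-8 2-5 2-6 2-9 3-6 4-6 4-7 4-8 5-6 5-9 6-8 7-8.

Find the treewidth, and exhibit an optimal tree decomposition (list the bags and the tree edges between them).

Every bag has size at most 3, so the width is 3 − 1 = 2 and tw(G) ≤ 2. Conversely, {0, 4, 8} is a clique of size 3, and the vertices of any clique must share a bag in every tree decomposition; so some bag has ≥ 3 vertices and tw(G) ≥ 2. The upper and lower bounds meet at 2, so that is the treewidth.

Treewidth 2.
Bags: B1 = {4, 6, 8}  B2 = {1, 6, 8}  B3 = {0, 4, 8}  B4 = {4, 7, 8}  B5 = {1, 5, 6}  B6 = {2, 5, 6}  B7 = {2, 5, 9}  B8 = {1, 3, 6}
Tree: B1–B2, B1–B3, B1–B4, B2–B5, B5–B6, B6–B7, B2–B8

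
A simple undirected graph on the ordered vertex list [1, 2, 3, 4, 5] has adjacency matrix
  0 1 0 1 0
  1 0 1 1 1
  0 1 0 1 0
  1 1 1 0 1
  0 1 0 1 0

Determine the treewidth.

A width-2 tree decomposition is:
Bags: B1 = {2, 3, 4}  B2 = {2, 4, 5}  B3 = {1, 2, 4}
Tree: B1–B2, B1–B3
The largest bag has 3 vertices, giving width 2; this decomposition certifies tw(G) ≤ 2. Conversely, {1, 2, 4} is a clique of size 3, and the vertices of any clique must share a bag in every tree decomposition; so some bag has ≥ 3 vertices and tw(G) ≥ 2. Hence tw(G) = 2 exactly.

2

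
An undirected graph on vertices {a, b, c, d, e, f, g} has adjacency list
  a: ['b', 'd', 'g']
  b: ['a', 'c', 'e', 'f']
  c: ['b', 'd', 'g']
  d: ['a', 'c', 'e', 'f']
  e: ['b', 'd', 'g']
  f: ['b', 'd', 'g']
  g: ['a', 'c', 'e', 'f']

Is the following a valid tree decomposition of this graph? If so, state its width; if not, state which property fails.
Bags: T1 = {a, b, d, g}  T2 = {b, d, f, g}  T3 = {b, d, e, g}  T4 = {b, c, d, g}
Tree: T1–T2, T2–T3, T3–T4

Yes; width 3.

Every vertex of G appears in some bag (union = {a, b, c, d, e, f, g}); every edge is covered by a bag; and for each vertex v the set of bags containing v is connected in the bag tree. The decomposition is therefore valid. The largest bag has 4 vertices, so the width is 3.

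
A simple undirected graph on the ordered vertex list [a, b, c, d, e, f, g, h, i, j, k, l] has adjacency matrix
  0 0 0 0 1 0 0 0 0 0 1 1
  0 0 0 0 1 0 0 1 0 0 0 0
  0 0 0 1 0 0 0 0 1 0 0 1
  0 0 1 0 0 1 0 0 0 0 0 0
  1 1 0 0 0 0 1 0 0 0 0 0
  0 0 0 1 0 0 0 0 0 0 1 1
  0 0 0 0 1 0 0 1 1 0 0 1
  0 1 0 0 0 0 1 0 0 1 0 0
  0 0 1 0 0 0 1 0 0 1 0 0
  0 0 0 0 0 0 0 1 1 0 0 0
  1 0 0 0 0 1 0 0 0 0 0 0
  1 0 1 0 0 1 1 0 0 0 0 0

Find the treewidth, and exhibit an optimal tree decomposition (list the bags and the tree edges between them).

Each bag holds 4 vertices, so the decomposition has width 3, which upper-bounds the treewidth. For the lower bound: the 4 vertex sets {d,f,k}, {c}, {l}, {a,e,g,i} are disjoint, each induces a connected subgraph, and every pair is joined by at least one edge of G. Contracting each set to a single vertex therefore yields K_{4} as a minor, and since treewidth is minor-monotone, tw(G) ≥ tw(K_{4}) = 3. The upper and lower bounds meet at 3, so that is the treewidth.

Treewidth 3.
Bags: B1 = {c, d, f, k}  B2 = {c, f, k, l}  B3 = {a, c, k, l}  B4 = {a, c, i, l}  B5 = {a, g, i, l}  B6 = {a, e, g, i}  B7 = {e, g, i, j}  B8 = {e, g, h, j}  B9 = {b, e, h, j}
Tree: B1–B2, B2–B3, B3–B4, B4–B5, B5–B6, B6–B7, B7–B8, B8–B9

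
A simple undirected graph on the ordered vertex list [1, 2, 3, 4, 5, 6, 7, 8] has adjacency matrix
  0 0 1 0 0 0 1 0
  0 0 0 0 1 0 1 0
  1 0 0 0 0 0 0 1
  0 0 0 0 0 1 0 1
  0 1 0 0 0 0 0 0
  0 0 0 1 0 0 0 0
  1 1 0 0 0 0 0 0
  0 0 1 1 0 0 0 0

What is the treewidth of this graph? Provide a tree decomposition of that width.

The largest bag has 2 vertices, giving width 1; this decomposition certifies tw(G) ≤ 1. G has an edge, so its treewidth is at least 1. Therefore the treewidth is 1.

Treewidth 1.
One optimal decomposition is:
Bags: B1 = {4, 6}  B2 = {4, 8}  B3 = {3, 8}  B4 = {1, 3}  B5 = {1, 7}  B6 = {2, 7}  B7 = {2, 5}
Tree: B1–B2, B2–B3, B3–B4, B4–B5, B5–B6, B6–B7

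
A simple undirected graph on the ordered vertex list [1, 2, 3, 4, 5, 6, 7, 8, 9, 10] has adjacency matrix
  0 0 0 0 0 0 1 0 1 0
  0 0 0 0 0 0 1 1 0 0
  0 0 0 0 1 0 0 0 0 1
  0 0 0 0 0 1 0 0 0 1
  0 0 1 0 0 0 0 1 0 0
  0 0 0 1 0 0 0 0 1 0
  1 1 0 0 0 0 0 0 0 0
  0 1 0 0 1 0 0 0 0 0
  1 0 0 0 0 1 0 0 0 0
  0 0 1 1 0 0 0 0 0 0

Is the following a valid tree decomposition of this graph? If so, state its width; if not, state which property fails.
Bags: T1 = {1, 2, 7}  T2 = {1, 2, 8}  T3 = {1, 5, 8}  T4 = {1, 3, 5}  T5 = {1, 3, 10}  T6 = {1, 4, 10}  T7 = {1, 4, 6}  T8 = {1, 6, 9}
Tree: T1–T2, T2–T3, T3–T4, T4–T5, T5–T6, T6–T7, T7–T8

Yes; width 2.

Every vertex of G appears in some bag (union = {1, 2, 3, 4, 5, 6, 7, 8, 9, 10}); every edge is covered by a bag; and for each vertex v the set of bags containing v is connected in the bag tree. The decomposition is therefore valid. The largest bag has 3 vertices, so the width is 2.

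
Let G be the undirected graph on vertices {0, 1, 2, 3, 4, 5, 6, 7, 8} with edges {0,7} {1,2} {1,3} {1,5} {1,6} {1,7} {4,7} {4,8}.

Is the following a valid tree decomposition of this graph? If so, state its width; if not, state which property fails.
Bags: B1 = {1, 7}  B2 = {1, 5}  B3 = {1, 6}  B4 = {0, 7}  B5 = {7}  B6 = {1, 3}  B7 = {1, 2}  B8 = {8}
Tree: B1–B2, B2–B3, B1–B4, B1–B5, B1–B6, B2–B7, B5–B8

No — vertex 4 appears in no bag.

A tree decomposition must satisfy three properties: every vertex lies in some bag; for every edge, both endpoints lie together in some bag; and for every vertex, the bags containing it form a connected subtree. Here vertex 4 appears in no bag, so the decomposition is invalid.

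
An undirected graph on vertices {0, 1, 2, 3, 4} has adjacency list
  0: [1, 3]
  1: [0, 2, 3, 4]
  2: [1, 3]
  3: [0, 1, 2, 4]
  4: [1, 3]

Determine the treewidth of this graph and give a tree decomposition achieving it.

Treewidth 2.
One such decomposition:
Bags: B1 = {0, 1, 3}  B2 = {1, 3, 4}  B3 = {1, 2, 3}
Tree: B1–B2, B1–B3

Each bag holds 3 vertices, so the decomposition has width 2, which upper-bounds the treewidth. Conversely, {0, 1, 3} is a clique of size 3, and the vertices of any clique must share a bag in every tree decomposition; so some bag has ≥ 3 vertices and tw(G) ≥ 2. The upper and lower bounds meet at 2, so that is the treewidth.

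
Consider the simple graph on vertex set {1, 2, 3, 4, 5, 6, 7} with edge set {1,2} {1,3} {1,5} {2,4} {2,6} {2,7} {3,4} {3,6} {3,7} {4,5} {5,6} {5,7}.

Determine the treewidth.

A width-3 tree decomposition is:
Bags: B1 = {1, 2, 3, 5}  B2 = {2, 3, 5, 6}  B3 = {2, 3, 4, 5}  B4 = {2, 3, 5, 7}
Tree: B1–B2, B2–B3, B3–B4
Every bag has size at most 4, so the width is 4 − 1 = 3 and tw(G) ≤ 3. For the lower bound: the 4 vertex sets {1,5}, {2,6}, {3}, {4} are disjoint, each induces a connected subgraph, and every pair is joined by at least one edge of G. Contracting each set to a single vertex therefore yields K_{4} as a minor, and since treewidth is minor-monotone, tw(G) ≥ tw(K_{4}) = 3. The upper and lower bounds meet at 3, so that is the treewidth.

3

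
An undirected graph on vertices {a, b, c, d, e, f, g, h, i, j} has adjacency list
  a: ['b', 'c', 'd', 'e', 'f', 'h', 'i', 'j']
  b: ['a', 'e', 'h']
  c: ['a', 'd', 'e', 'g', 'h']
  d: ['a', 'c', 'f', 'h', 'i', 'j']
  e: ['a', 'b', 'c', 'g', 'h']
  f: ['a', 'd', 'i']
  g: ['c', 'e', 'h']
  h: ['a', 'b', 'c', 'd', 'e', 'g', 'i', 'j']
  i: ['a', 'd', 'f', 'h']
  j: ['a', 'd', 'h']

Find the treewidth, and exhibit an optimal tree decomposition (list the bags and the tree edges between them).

Every bag has size at most 4, so the width is 4 − 1 = 3 and tw(G) ≤ 3. Conversely, {c, e, g, h} is a clique of size 4, and the vertices of any clique must share a bag in every tree decomposition; so some bag has ≥ 4 vertices and tw(G) ≥ 3. The upper and lower bounds meet at 3, so that is the treewidth.

Treewidth 3.
One such decomposition:
Bags: B1 = {a, d, h, j}  B2 = {a, c, d, h}  B3 = {a, d, h, i}  B4 = {a, c, e, h}  B5 = {a, b, e, h}  B6 = {a, d, f, i}  B7 = {c, e, g, h}
Tree: B1–B2, B1–B3, B2–B4, B4–B5, B3–B6, B4–B7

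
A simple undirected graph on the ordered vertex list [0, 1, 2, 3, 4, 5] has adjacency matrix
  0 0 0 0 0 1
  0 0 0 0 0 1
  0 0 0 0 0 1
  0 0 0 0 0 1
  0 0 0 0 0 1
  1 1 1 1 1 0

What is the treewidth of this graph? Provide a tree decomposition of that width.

Every bag has size at most 2, so the width is 2 − 1 = 1 and tw(G) ≤ 1. Any graph with an edge has treewidth ≥ 1, and G has the edge 5–1. Hence tw(G) = 1 exactly.

Treewidth 1.
One optimal decomposition is:
Bags: B1 = {1, 5}  B2 = {0, 5}  B3 = {4, 5}  B4 = {2, 5}  B5 = {3, 5}
Tree: B1–B2, B1–B3, B2–B4, B2–B5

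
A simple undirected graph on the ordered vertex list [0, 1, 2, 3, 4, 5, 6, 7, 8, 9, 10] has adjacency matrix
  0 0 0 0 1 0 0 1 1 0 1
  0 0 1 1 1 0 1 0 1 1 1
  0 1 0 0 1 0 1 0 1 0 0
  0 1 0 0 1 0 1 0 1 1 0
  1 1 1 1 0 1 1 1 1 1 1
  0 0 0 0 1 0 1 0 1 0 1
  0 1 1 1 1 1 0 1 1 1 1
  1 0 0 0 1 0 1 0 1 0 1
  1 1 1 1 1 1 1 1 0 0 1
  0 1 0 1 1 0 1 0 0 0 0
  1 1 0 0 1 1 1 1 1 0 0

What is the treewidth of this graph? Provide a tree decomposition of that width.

Treewidth 4.
Bags: B1 = {1, 4, 6, 8, 10}  B2 = {1, 3, 4, 6, 8}  B3 = {1, 3, 4, 6, 9}  B4 = {1, 2, 4, 6, 8}  B5 = {4, 6, 7, 8, 10}  B6 = {0, 4, 7, 8, 10}  B7 = {4, 5, 6, 8, 10}
Tree: B1–B2, B2–B3, B2–B4, B1–B5, B5–B6, B5–B7

The largest bag has 5 vertices, giving width 4; this decomposition certifies tw(G) ≤ 4. On the other hand G contains the 5-clique {0, 4, 7, 8, 10}. A clique must lie in a single bag of any decomposition, so no decomposition can have width below 4. Hence tw(G) = 4 exactly.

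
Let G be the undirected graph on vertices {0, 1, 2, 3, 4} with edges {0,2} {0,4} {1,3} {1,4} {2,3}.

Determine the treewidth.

2

A width-2 tree decomposition is:
Bags: B1 = {0, 2, 3}  B2 = {0, 1, 3}  B3 = {0, 1, 4}
Tree: B1–B2, B2–B3
The largest bag has 3 vertices, giving width 2; this decomposition certifies tw(G) ≤ 2. The edges 0–2–3–1–4–0 form a cycle, so G is not a tree and its treewidth is at least 2. Therefore the treewidth is 2.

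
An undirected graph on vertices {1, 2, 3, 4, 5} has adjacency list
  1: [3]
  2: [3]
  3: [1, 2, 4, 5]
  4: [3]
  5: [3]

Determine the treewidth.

A width-1 tree decomposition is:
Bags: B1 = {1, 3}  B2 = {2, 3}  B3 = {3, 4}  B4 = {3, 5}
Tree: B1–B2, B2–B3, B2–B4
Every bag has size at most 2, so the width is 2 − 1 = 1 and tw(G) ≤ 1. G has an edge, so its treewidth is at least 1. Combining the bounds, tw(G) = 1.

1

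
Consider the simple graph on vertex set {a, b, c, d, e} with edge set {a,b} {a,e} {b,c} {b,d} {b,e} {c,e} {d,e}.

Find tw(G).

A width-2 tree decomposition is:
Bags: B1 = {b, c, e}  B2 = {a, b, e}  B3 = {b, d, e}
Tree: B1–B2, B2–B3
The largest bag has 3 vertices, giving width 2; this decomposition certifies tw(G) ≤ 2. Conversely, {b, d, e} is a clique of size 3, and the vertices of any clique must share a bag in every tree decomposition; so some bag has ≥ 3 vertices and tw(G) ≥ 2. The upper and lower bounds meet at 2, so that is the treewidth.

2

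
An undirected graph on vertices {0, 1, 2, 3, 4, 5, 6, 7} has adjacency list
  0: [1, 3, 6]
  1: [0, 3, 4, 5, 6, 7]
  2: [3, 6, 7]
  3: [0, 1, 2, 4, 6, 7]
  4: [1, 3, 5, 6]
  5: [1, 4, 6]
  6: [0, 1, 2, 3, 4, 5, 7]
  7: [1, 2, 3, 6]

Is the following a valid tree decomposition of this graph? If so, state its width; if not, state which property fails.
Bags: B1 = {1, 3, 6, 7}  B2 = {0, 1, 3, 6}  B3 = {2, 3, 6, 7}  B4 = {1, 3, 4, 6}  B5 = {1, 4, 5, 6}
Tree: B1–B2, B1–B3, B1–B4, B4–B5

Yes; width 3.

Every vertex of G appears in some bag (union = {0, 1, 2, 3, 4, 5, 6, 7}); every edge is covered by a bag; and for each vertex v the set of bags containing v is connected in the bag tree. The decomposition is therefore valid. The largest bag has 4 vertices, so the width is 3.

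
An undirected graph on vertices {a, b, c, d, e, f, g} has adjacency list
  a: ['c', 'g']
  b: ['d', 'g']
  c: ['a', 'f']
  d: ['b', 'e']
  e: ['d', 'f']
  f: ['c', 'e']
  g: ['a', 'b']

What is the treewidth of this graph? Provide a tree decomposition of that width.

Every bag has size at most 3, so the width is 3 − 1 = 2 and tw(G) ≤ 2. For the lower bound, G contains the cycle a–g–b–d–e–f–c–a, so G is not a forest; only forests have treewidth ≤ 1, hence tw(G) ≥ 2. The upper and lower bounds meet at 2, so that is the treewidth.

Treewidth 2.
One optimal decomposition is:
Bags: B1 = {a, b, g}  B2 = {a, b, d}  B3 = {a, d, e}  B4 = {a, e, f}  B5 = {a, c, f}
Tree: B1–B2, B2–B3, B3–B4, B4–B5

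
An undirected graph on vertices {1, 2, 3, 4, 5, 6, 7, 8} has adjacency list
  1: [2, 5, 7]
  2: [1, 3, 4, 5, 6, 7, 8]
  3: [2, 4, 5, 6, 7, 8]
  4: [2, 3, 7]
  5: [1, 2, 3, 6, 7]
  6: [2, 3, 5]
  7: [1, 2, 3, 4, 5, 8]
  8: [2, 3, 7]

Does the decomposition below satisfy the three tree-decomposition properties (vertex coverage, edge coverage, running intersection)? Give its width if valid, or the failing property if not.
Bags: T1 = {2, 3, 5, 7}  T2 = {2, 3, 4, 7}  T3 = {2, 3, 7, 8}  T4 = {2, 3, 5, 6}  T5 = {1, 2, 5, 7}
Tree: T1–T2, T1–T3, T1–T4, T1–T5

Yes; width 3.

Vertex coverage: the bags together contain {1, 2, 3, 4, 5, 6, 7, 8}, the full vertex set. Edge coverage: each edge of G has both endpoints in at least one bag. Running intersection: for every vertex, the bags containing it form a connected subtree. All three properties hold, so this is a valid tree decomposition of width max|bag| − 1 = 3, and hence tw(G) ≤ 3.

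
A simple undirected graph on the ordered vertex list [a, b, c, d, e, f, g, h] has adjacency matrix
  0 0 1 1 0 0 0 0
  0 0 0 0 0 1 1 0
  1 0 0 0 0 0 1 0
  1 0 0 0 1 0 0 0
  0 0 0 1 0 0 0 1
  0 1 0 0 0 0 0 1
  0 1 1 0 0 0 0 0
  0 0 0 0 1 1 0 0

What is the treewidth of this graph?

A width-2 tree decomposition is:
Bags: B1 = {d, e, h}  B2 = {a, d, h}  B3 = {a, c, h}  B4 = {c, g, h}  B5 = {b, g, h}  B6 = {b, f, h}
Tree: B1–B2, B2–B3, B3–B4, B4–B5, B5–B6
Each bag holds 3 vertices, so the decomposition has width 2, which upper-bounds the treewidth. For the lower bound, G contains the cycle h–e–d–a–c–g–b–f–h, so G is not a forest; only forests have treewidth ≤ 1, hence tw(G) ≥ 2. The upper and lower bounds meet at 2, so that is the treewidth.

2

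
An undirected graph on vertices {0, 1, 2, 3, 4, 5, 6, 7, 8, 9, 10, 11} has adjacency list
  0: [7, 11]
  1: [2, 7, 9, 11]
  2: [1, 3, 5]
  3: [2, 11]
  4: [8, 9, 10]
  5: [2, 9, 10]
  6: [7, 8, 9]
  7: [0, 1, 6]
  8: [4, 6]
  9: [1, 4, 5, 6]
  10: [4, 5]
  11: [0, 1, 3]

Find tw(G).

A width-3 tree decomposition is:
Bags: B1 = {4, 6, 8, 10}  B2 = {4, 6, 9, 10}  B3 = {5, 6, 9, 10}  B4 = {5, 6, 7, 9}  B5 = {1, 5, 7, 9}  B6 = {1, 2, 5, 7}  B7 = {0, 1, 2, 7}  B8 = {0, 1, 2, 11}  B9 = {0, 2, 3, 11}
Tree: B1–B2, B2–B3, B3–B4, B4–B5, B5–B6, B6–B7, B7–B8, B8–B9
Each bag holds 4 vertices, so the decomposition has width 3, which upper-bounds the treewidth. For the lower bound: the 4 vertex sets {4,8,10}, {6}, {9}, {1,2,5,7} are disjoint, each induces a connected subgraph, and every pair is joined by at least one edge of G. Contracting each set to a single vertex therefore yields K_{4} as a minor, and since treewidth is minor-monotone, tw(G) ≥ tw(K_{4}) = 3. Therefore the treewidth is 3.

3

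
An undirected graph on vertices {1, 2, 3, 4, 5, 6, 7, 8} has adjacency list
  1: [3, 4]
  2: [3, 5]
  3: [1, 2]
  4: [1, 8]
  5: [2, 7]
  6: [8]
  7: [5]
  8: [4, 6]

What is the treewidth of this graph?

1

A width-1 tree decomposition is:
Bags: B1 = {5, 7}  B2 = {2, 5}  B3 = {2, 3}  B4 = {1, 3}  B5 = {1, 4}  B6 = {4, 8}  B7 = {6, 8}
Tree: B1–B2, B2–B3, B3–B4, B4–B5, B5–B6, B6–B7
The largest bag has 2 vertices, giving width 1; this decomposition certifies tw(G) ≤ 1. Since G has at least one edge (e.g. 7–5), it is not an edgeless graph, so tw(G) ≥ 1. Therefore the treewidth is 1.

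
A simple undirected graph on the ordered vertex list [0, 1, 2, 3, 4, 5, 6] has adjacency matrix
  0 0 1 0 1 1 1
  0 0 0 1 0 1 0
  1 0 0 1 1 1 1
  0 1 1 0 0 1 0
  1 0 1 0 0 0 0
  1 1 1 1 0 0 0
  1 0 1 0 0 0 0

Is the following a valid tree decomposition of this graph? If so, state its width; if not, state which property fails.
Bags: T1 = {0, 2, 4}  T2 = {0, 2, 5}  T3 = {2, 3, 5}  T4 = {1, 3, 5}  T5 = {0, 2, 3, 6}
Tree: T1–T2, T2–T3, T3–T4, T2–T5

No — bags containing vertex 3 are not connected in the tree.

A tree decomposition must satisfy three properties: every vertex lies in some bag; for every edge, both endpoints lie together in some bag; and for every vertex, the bags containing it form a connected subtree. Here bags containing vertex 3 are not connected in the tree, so the decomposition is invalid.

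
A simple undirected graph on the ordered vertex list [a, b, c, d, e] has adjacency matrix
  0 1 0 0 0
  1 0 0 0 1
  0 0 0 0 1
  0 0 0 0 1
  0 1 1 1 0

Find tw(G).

1

A width-1 tree decomposition is:
Bags: B1 = {b, e}  B2 = {a, b}  B3 = {d, e}  B4 = {c, e}
Tree: B1–B2, B1–B3, B1–B4
The largest bag has 2 vertices, giving width 1; this decomposition certifies tw(G) ≤ 1. Any graph with an edge has treewidth ≥ 1, and G has the edge b–e. The upper and lower bounds meet at 1, so that is the treewidth.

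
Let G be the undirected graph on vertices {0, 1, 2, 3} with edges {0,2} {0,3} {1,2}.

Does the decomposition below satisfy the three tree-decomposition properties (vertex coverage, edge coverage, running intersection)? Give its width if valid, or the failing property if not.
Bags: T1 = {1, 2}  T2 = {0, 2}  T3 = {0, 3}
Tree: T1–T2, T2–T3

Yes; width 1.

Checking the three conditions: (i) the bags cover all of {0, 1, 2, 3}; (ii) for each edge, some bag contains both endpoints; (iii) the bags containing any fixed vertex form a subtree. All hold, so the decomposition is valid with width 2 − 1 = 1.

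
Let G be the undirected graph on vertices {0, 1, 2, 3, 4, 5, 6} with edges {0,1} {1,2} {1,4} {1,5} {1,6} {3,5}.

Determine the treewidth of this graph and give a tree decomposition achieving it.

Treewidth 1.
One optimal decomposition is:
Bags: B1 = {1, 5}  B2 = {1, 6}  B3 = {1, 2}  B4 = {0, 1}  B5 = {3, 5}  B6 = {1, 4}
Tree: B1–B2, B1–B3, B1–B4, B1–B5, B1–B6

The largest bag has 2 vertices, giving width 1; this decomposition certifies tw(G) ≤ 1. G has an edge, so its treewidth is at least 1. Hence tw(G) = 1 exactly.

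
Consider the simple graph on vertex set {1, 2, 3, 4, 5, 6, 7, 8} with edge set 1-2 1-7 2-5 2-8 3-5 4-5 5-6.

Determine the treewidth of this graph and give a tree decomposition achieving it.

Treewidth 1.
Bags: B1 = {5, 6}  B2 = {2, 5}  B3 = {4, 5}  B4 = {2, 8}  B5 = {1, 2}  B6 = {1, 7}  B7 = {3, 5}
Tree: B1–B2, B2–B3, B2–B4, B2–B5, B5–B6, B1–B7

Every bag has size at most 2, so the width is 2 − 1 = 1 and tw(G) ≤ 1. G has an edge, so its treewidth is at least 1. Combining the bounds, tw(G) = 1.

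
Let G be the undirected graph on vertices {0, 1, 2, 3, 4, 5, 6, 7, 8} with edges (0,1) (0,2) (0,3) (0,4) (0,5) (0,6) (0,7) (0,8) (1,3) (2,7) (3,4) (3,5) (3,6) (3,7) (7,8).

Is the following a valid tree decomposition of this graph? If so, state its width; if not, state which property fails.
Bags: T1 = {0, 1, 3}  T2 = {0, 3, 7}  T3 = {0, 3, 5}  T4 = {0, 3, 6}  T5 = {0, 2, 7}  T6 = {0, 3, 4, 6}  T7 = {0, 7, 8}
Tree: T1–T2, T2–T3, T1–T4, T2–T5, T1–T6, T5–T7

No — bags containing vertex 6 are not connected in the tree.

A tree decomposition must satisfy three properties: every vertex lies in some bag; for every edge, both endpoints lie together in some bag; and for every vertex, the bags containing it form a connected subtree. Here bags containing vertex 6 are not connected in the tree, so the decomposition is invalid.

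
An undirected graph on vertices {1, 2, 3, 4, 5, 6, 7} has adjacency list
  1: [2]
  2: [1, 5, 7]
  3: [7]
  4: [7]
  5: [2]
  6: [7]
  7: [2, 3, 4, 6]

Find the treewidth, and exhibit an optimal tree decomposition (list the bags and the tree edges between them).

Treewidth 1.
One optimal decomposition is:
Bags: B1 = {2, 7}  B2 = {6, 7}  B3 = {2, 5}  B4 = {1, 2}  B5 = {4, 7}  B6 = {3, 7}
Tree: B1–B2, B1–B3, B1–B4, B1–B5, B5–B6

The largest bag has 2 vertices, giving width 1; this decomposition certifies tw(G) ≤ 1. Any graph with an edge has treewidth ≥ 1, and G has the edge 2–7. Hence tw(G) = 1 exactly.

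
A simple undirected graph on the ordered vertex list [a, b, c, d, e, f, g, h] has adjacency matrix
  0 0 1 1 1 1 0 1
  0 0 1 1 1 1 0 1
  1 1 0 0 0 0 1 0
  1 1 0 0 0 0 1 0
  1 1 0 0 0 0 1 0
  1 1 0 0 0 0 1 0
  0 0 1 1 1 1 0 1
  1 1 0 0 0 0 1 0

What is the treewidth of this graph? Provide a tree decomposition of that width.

Each bag holds 4 vertices, so the decomposition has width 3, which upper-bounds the treewidth. For the lower bound: the 4 vertex sets {a,f}, {b,h}, {g}, {c} are disjoint, each induces a connected subgraph, and every pair is joined by at least one edge of G. Contracting each set to a single vertex therefore yields K_{4} as a minor, and since treewidth is minor-monotone, tw(G) ≥ tw(K_{4}) = 3. Therefore the treewidth is 3.

Treewidth 3.
One such decomposition:
Bags: B1 = {a, b, f, g}  B2 = {a, b, g, h}  B3 = {a, b, c, g}  B4 = {a, b, d, g}  B5 = {a, b, e, g}
Tree: B1–B2, B2–B3, B3–B4, B4–B5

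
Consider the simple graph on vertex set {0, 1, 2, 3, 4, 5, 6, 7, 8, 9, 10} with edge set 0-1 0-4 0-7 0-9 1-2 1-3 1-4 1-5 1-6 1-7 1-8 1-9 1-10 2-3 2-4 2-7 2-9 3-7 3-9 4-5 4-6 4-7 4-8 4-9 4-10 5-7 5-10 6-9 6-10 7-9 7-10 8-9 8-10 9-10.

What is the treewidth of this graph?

4

A width-4 tree decomposition is:
Bags: B1 = {1, 4, 7, 9, 10}  B2 = {1, 4, 8, 9, 10}  B3 = {1, 4, 6, 9, 10}  B4 = {1, 2, 4, 7, 9}  B5 = {1, 2, 3, 7, 9}  B6 = {0, 1, 4, 7, 9}  B7 = {1, 4, 5, 7, 10}
Tree: B1–B2, B1–B3, B1–B4, B4–B5, B1–B6, B1–B7
The largest bag has 5 vertices, giving width 4; this decomposition certifies tw(G) ≤ 4. Conversely, {1, 2, 3, 7, 9} is a clique of size 5, and the vertices of any clique must share a bag in every tree decomposition; so some bag has ≥ 5 vertices and tw(G) ≥ 4. Therefore the treewidth is 4.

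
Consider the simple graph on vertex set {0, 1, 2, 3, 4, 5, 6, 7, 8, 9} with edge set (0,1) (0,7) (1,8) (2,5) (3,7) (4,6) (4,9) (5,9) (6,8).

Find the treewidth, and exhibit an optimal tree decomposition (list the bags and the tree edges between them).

Treewidth 1.
One optimal decomposition is:
Bags: B1 = {3, 7}  B2 = {0, 7}  B3 = {0, 1}  B4 = {1, 8}  B5 = {6, 8}  B6 = {4, 6}  B7 = {4, 9}  B8 = {5, 9}  B9 = {2, 5}
Tree: B1–B2, B2–B3, B3–B4, B4–B5, B5–B6, B6–B7, B7–B8, B8–B9

The largest bag has 2 vertices, giving width 1; this decomposition certifies tw(G) ≤ 1. Since G has at least one edge (e.g. 3–7), it is not an edgeless graph, so tw(G) ≥ 1. The upper and lower bounds meet at 1, so that is the treewidth.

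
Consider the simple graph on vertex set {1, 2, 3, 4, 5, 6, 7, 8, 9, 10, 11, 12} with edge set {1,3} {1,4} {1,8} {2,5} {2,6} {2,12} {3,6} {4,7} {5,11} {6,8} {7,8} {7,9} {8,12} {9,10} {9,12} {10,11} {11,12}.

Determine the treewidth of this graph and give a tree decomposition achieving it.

Treewidth 3.
One optimal decomposition is:
Bags: B1 = {5, 9, 10, 11}  B2 = {5, 9, 11, 12}  B3 = {2, 5, 9, 12}  B4 = {2, 7, 9, 12}  B5 = {2, 7, 8, 12}  B6 = {2, 6, 7, 8}  B7 = {4, 6, 7, 8}  B8 = {1, 4, 6, 8}  B9 = {1, 3, 4, 6}
Tree: B1–B2, B2–B3, B3–B4, B4–B5, B5–B6, B6–B7, B7–B8, B8–B9

Each bag holds 4 vertices, so the decomposition has width 3, which upper-bounds the treewidth. For the lower bound: the 4 vertex sets {5,10,11}, {9}, {12}, {2,6,7,8} are disjoint, each induces a connected subgraph, and every pair is joined by at least one edge of G. Contracting each set to a single vertex therefore yields K_{4} as a minor, and since treewidth is minor-monotone, tw(G) ≥ tw(K_{4}) = 3. Therefore the treewidth is 3.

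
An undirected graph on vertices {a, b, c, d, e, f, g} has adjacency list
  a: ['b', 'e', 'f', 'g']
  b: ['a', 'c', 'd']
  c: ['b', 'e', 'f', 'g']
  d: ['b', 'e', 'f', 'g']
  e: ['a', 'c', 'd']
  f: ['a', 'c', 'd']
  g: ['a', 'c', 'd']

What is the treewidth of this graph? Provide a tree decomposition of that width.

Each bag holds 4 vertices, so the decomposition has width 3, which upper-bounds the treewidth. For the lower bound: the 4 vertex sets {c,f}, {a,e}, {d}, {g} are disjoint, each induces a connected subgraph, and every pair is joined by at least one edge of G. Contracting each set to a single vertex therefore yields K_{4} as a minor, and since treewidth is minor-monotone, tw(G) ≥ tw(K_{4}) = 3. Combining the bounds, tw(G) = 3.

Treewidth 3.
One such decomposition:
Bags: B1 = {a, c, d, f}  B2 = {a, c, d, e}  B3 = {a, c, d, g}  B4 = {a, b, c, d}
Tree: B1–B2, B2–B3, B3–B4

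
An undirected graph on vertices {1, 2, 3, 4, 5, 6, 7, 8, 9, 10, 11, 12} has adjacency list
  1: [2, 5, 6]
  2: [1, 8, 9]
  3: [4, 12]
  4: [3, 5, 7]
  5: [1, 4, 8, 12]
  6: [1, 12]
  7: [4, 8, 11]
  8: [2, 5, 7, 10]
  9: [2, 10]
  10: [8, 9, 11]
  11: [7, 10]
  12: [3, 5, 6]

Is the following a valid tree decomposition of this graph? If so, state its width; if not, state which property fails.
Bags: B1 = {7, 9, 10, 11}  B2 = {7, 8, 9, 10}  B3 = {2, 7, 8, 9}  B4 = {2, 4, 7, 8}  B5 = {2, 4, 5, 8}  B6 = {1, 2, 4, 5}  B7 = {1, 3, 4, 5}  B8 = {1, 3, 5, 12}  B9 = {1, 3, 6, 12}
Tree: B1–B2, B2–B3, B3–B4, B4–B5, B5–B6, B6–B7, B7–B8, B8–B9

Every vertex of G appears in some bag (union = {1, 2, 3, 4, 5, 6, 7, 8, 9, 10, 11, 12}); every edge is covered by a bag; and for each vertex v the set of bags containing v is connected in the bag tree. The decomposition is therefore valid. The largest bag has 4 vertices, so the width is 3.

Yes; width 3.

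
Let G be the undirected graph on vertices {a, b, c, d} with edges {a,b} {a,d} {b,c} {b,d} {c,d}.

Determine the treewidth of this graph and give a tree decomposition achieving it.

Every bag has size at most 3, so the width is 3 − 1 = 2 and tw(G) ≤ 2. On the other hand G contains the 3-clique {b, c, d}. A clique must lie in a single bag of any decomposition, so no decomposition can have width below 2. Combining the bounds, tw(G) = 2.

Treewidth 2.
Bags: B1 = {b, c, d}  B2 = {a, b, d}
Tree: B1–B2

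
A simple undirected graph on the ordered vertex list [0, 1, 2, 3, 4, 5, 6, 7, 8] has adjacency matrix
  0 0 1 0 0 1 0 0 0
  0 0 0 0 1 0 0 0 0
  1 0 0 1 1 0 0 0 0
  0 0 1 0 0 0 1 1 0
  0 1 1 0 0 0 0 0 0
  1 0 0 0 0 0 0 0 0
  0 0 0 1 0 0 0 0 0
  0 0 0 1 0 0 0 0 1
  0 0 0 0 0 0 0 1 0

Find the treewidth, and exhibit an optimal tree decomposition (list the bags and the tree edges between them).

The largest bag has 2 vertices, giving width 1; this decomposition certifies tw(G) ≤ 1. Since G has at least one edge (e.g. 2–0), it is not an edgeless graph, so tw(G) ≥ 1. The upper and lower bounds meet at 1, so that is the treewidth.

Treewidth 1.
Bags: B1 = {0, 2}  B2 = {2, 4}  B3 = {2, 3}  B4 = {1, 4}  B5 = {3, 7}  B6 = {7, 8}  B7 = {3, 6}  B8 = {0, 5}
Tree: B1–B2, B1–B3, B2–B4, B3–B5, B5–B6, B3–B7, B1–B8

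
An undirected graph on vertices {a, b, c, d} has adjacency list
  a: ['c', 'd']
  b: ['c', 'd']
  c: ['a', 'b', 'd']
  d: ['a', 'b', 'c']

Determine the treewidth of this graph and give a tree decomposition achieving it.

Treewidth 2.
One such decomposition:
Bags: B1 = {b, c, d}  B2 = {a, c, d}
Tree: B1–B2

The largest bag has 3 vertices, giving width 2; this decomposition certifies tw(G) ≤ 2. Conversely, {a, c, d} is a clique of size 3, and the vertices of any clique must share a bag in every tree decomposition; so some bag has ≥ 3 vertices and tw(G) ≥ 2. Combining the bounds, tw(G) = 2.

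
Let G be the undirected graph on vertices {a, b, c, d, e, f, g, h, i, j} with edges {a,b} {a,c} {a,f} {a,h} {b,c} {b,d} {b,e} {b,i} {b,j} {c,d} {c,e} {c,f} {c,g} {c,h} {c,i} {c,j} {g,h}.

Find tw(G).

2

A width-2 tree decomposition is:
Bags: B1 = {a, c, f}  B2 = {a, b, c}  B3 = {b, c, d}  B4 = {b, c, i}  B5 = {b, c, e}  B6 = {a, c, h}  B7 = {b, c, j}  B8 = {c, g, h}
Tree: B1–B2, B2–B3, B3–B4, B3–B5, B1–B6, B5–B7, B6–B8
The largest bag has 3 vertices, giving width 2; this decomposition certifies tw(G) ≤ 2. On the other hand G contains the 3-clique {c, g, h}. A clique must lie in a single bag of any decomposition, so no decomposition can have width below 2. Hence tw(G) = 2 exactly.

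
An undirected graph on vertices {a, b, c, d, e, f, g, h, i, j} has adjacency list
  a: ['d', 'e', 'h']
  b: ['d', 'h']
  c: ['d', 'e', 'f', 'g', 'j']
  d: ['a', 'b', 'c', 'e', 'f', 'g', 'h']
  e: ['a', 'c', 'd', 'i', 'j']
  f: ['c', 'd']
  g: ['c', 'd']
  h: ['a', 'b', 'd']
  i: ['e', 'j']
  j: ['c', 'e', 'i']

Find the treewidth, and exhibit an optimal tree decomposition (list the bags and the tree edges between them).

Treewidth 2.
One optimal decomposition is:
Bags: B1 = {e, i, j}  B2 = {c, e, j}  B3 = {c, d, e}  B4 = {a, d, e}  B5 = {a, d, h}  B6 = {b, d, h}  B7 = {c, d, g}  B8 = {c, d, f}
Tree: B1–B2, B2–B3, B3–B4, B4–B5, B5–B6, B3–B7, B3–B8

Every bag has size at most 3, so the width is 3 − 1 = 2 and tw(G) ≤ 2. For the lower bound, the 3 vertices {a, d, h} are pairwise adjacent, and any tree decomposition puts a clique entirely inside one bag — forcing width ≥ 2. Hence tw(G) = 2 exactly.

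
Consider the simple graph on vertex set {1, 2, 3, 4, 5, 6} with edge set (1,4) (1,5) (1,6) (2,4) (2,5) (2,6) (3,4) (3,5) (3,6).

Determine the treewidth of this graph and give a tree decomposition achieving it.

Treewidth 3.
Bags: B1 = {2, 4, 5, 6}  B2 = {1, 4, 5, 6}  B3 = {3, 4, 5, 6}
Tree: B1–B2, B2–B3

Each bag holds 4 vertices, so the decomposition has width 3, which upper-bounds the treewidth. For the lower bound: the 4 vertex sets {2,5}, {1,6}, {4}, {3} are disjoint, each induces a connected subgraph, and every pair is joined by at least one edge of G. Contracting each set to a single vertex therefore yields K_{4} as a minor, and since treewidth is minor-monotone, tw(G) ≥ tw(K_{4}) = 3. The upper and lower bounds meet at 3, so that is the treewidth.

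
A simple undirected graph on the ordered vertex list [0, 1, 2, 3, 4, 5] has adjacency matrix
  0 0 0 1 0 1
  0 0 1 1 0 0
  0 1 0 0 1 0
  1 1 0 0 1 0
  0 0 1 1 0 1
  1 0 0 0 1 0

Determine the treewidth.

2

A width-2 tree decomposition is:
Bags: B1 = {1, 2, 4}  B2 = {1, 3, 4}  B3 = {3, 4, 5}  B4 = {0, 3, 5}
Tree: B1–B2, B2–B3, B3–B4
Every bag has size at most 3, so the width is 3 − 1 = 2 and tw(G) ≤ 2. Since 2–1–3–4–2 is a cycle in G, G is not acyclic. Forests are exactly the graphs of treewidth ≤ 1, so tw(G) ≥ 2. Therefore the treewidth is 2.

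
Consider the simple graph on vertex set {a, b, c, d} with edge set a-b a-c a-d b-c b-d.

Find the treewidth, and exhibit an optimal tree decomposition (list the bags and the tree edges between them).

Treewidth 2.
Bags: B1 = {a, b, d}  B2 = {a, b, c}
Tree: B1–B2

Each bag holds 3 vertices, so the decomposition has width 2, which upper-bounds the treewidth. On the other hand G contains the 3-clique {a, b, d}. A clique must lie in a single bag of any decomposition, so no decomposition can have width below 2. Combining the bounds, tw(G) = 2.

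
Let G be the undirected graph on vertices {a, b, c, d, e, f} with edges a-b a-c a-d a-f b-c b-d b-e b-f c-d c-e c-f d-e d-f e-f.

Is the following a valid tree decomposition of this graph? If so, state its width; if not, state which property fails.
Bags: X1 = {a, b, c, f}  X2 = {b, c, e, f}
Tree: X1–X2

No — vertex d appears in no bag.

A tree decomposition must satisfy three properties: every vertex lies in some bag; for every edge, both endpoints lie together in some bag; and for every vertex, the bags containing it form a connected subtree. Here vertex d appears in no bag, so the decomposition is invalid.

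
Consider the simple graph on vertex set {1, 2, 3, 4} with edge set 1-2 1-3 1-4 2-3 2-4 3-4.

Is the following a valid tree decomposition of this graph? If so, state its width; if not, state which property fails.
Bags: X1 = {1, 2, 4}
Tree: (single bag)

No — vertex 3 appears in no bag.

A tree decomposition must satisfy three properties: every vertex lies in some bag; for every edge, both endpoints lie together in some bag; and for every vertex, the bags containing it form a connected subtree. Here vertex 3 appears in no bag, so the decomposition is invalid.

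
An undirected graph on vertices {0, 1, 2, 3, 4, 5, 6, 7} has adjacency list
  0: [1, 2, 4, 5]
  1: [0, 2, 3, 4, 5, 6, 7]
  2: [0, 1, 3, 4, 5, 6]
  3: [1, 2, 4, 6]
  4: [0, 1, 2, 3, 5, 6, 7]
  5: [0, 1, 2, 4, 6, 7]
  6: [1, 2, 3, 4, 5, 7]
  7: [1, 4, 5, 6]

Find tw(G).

4

A width-4 tree decomposition is:
Bags: B1 = {1, 2, 3, 4, 6}  B2 = {1, 2, 4, 5, 6}  B3 = {0, 1, 2, 4, 5}  B4 = {1, 4, 5, 6, 7}
Tree: B1–B2, B2–B3, B2–B4
Each bag holds 5 vertices, so the decomposition has width 4, which upper-bounds the treewidth. On the other hand G contains the 5-clique {1, 2, 3, 4, 6}. A clique must lie in a single bag of any decomposition, so no decomposition can have width below 4. Therefore the treewidth is 4.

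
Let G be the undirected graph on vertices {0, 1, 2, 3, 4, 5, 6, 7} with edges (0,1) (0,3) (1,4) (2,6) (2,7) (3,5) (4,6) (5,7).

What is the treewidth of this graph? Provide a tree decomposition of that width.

The largest bag has 3 vertices, giving width 2; this decomposition certifies tw(G) ≤ 2. Since 7–2–6–4–1–0–3–5–7 is a cycle in G, G is not acyclic. Forests are exactly the graphs of treewidth ≤ 1, so tw(G) ≥ 2. Combining the bounds, tw(G) = 2.

Treewidth 2.
Bags: B1 = {2, 6, 7}  B2 = {4, 6, 7}  B3 = {1, 4, 7}  B4 = {0, 1, 7}  B5 = {0, 3, 7}  B6 = {3, 5, 7}
Tree: B1–B2, B2–B3, B3–B4, B4–B5, B5–B6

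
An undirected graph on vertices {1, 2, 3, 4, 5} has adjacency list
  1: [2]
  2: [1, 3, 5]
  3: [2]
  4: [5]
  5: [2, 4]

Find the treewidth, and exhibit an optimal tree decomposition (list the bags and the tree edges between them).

The largest bag has 2 vertices, giving width 1; this decomposition certifies tw(G) ≤ 1. Any graph with an edge has treewidth ≥ 1, and G has the edge 5–4. Therefore the treewidth is 1.

Treewidth 1.
Bags: B1 = {4, 5}  B2 = {2, 5}  B3 = {2, 3}  B4 = {1, 2}
Tree: B1–B2, B2–B3, B2–B4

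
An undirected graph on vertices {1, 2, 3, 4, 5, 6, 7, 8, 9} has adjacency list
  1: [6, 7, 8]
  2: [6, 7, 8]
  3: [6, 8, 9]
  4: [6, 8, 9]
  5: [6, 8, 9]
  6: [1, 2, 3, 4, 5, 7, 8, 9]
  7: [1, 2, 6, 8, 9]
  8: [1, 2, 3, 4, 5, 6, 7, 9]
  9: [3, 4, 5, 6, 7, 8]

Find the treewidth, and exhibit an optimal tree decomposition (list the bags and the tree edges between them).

Treewidth 3.
Bags: B1 = {6, 7, 8, 9}  B2 = {5, 6, 8, 9}  B3 = {4, 6, 8, 9}  B4 = {1, 6, 7, 8}  B5 = {3, 6, 8, 9}  B6 = {2, 6, 7, 8}
Tree: B1–B2, B2–B3, B1–B4, B3–B5, B4–B6

Each bag holds 4 vertices, so the decomposition has width 3, which upper-bounds the treewidth. On the other hand G contains the 4-clique {1, 6, 7, 8}. A clique must lie in a single bag of any decomposition, so no decomposition can have width below 3. Combining the bounds, tw(G) = 3.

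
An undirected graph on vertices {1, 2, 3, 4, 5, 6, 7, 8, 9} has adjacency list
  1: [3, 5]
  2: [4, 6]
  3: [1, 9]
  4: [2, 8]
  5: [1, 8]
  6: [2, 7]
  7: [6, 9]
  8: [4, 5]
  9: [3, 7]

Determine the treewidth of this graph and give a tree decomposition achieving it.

Treewidth 2.
One such decomposition:
Bags: B1 = {1, 3, 5}  B2 = {3, 5, 9}  B3 = {5, 7, 9}  B4 = {5, 6, 7}  B5 = {2, 5, 6}  B6 = {2, 4, 5}  B7 = {4, 5, 8}
Tree: B1–B2, B2–B3, B3–B4, B4–B5, B5–B6, B6–B7

Every bag has size at most 3, so the width is 3 − 1 = 2 and tw(G) ≤ 2. The edges 5–1–3–9–7–6–2–4–8–5 form a cycle, so G is not a tree and its treewidth is at least 2. Therefore the treewidth is 2.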